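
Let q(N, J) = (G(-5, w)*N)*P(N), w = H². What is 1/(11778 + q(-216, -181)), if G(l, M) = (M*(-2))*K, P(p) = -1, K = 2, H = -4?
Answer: -1/2046 ≈ -0.00048876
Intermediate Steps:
w = 16 (w = (-4)² = 16)
G(l, M) = -4*M (G(l, M) = (M*(-2))*2 = -2*M*2 = -4*M)
q(N, J) = 64*N (q(N, J) = ((-4*16)*N)*(-1) = -64*N*(-1) = 64*N)
1/(11778 + q(-216, -181)) = 1/(11778 + 64*(-216)) = 1/(11778 - 13824) = 1/(-2046) = -1/2046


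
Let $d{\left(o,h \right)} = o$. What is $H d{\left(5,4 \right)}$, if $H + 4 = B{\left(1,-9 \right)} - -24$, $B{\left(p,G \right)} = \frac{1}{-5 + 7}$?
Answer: $\frac{205}{2} \approx 102.5$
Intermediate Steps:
$B{\left(p,G \right)} = \frac{1}{2}$
$H = \frac{41}{2}$ ($H = -4 + \left(\frac{1}{2} - -24\right) = -4 + \left(\frac{1}{2} + 24\right) = -4 + \frac{49}{2} = \frac{41}{2} \approx 20.5$)
$H d{\left(5,4 \right)} = \frac{41}{2} \cdot 5 = \frac{205}{2}$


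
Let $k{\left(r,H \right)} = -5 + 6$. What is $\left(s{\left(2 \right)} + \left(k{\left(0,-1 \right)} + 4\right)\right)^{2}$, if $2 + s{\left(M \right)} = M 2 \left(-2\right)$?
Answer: $25$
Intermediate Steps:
$k{\left(r,H \right)} = 1$
$s{\left(M \right)} = -2 - 4 M$ ($s{\left(M \right)} = -2 + M 2 \left(-2\right) = -2 + 2 M \left(-2\right) = -2 - 4 M$)
$\left(s{\left(2 \right)} + \left(k{\left(0,-1 \right)} + 4\right)\right)^{2} = \left(\left(-2 - 8\right) + \left(1 + 4\right)\right)^{2} = \left(\left(-2 - 8\right) + 5\right)^{2} = \left(-10 + 5\right)^{2} = \left(-5\right)^{2} = 25$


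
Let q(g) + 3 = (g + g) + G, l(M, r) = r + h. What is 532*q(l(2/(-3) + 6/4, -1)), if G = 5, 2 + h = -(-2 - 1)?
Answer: 1064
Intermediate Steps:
h = 1 (h = -2 - (-2 - 1) = -2 - 1*(-3) = -2 + 3 = 1)
l(M, r) = 1 + r (l(M, r) = r + 1 = 1 + r)
q(g) = 2 + 2*g (q(g) = -3 + ((g + g) + 5) = -3 + (2*g + 5) = -3 + (5 + 2*g) = 2 + 2*g)
532*q(l(2/(-3) + 6/4, -1)) = 532*(2 + 2*(1 - 1)) = 532*(2 + 2*0) = 532*(2 + 0) = 532*2 = 1064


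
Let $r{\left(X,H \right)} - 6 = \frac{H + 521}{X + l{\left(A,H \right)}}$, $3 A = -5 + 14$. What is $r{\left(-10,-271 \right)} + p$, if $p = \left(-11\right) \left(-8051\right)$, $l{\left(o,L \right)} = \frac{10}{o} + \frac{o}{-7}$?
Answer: $\frac{13191233}{149} \approx 88532.0$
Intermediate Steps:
$A = 3$ ($A = \frac{-5 + 14}{3} = \frac{1}{3} \cdot 9 = 3$)
$l{\left(o,L \right)} = \frac{10}{o} - \frac{o}{7}$ ($l{\left(o,L \right)} = \frac{10}{o} + o \left(- \frac{1}{7}\right) = \frac{10}{o} - \frac{o}{7}$)
$r{\left(X,H \right)} = 6 + \frac{521 + H}{\frac{61}{21} + X}$ ($r{\left(X,H \right)} = 6 + \frac{H + 521}{X + \left(\frac{10}{3} - \frac{3}{7}\right)} = 6 + \frac{521 + H}{X + \left(10 \cdot \frac{1}{3} - \frac{3}{7}\right)} = 6 + \frac{521 + H}{X + \left(\frac{10}{3} - \frac{3}{7}\right)} = 6 + \frac{521 + H}{X + \frac{61}{21}} = 6 + \frac{521 + H}{\frac{61}{21} + X}$)
$p = 88561$
$r{\left(-10,-271 \right)} + p = \frac{3 \left(3769 + 7 \left(-271\right) + 42 \left(-10\right)\right)}{61 + 21 \left(-10\right)} + 88561 = \frac{3 \left(3769 - 1897 - 420\right)}{61 - 210} + 88561 = 3 \frac{1}{-149} \cdot 1452 + 88561 = 3 \left(- \frac{1}{149}\right) 1452 + 88561 = - \frac{4356}{149} + 88561 = \frac{13191233}{149}$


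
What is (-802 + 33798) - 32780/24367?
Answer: 803980752/24367 ≈ 32995.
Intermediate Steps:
(-802 + 33798) - 32780/24367 = 32996 - 32780*1/24367 = 32996 - 32780/24367 = 803980752/24367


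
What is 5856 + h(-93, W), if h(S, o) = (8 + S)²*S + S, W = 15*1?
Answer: -666162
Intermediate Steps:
W = 15
h(S, o) = S + S*(8 + S)² (h(S, o) = S*(8 + S)² + S = S + S*(8 + S)²)
5856 + h(-93, W) = 5856 - 93*(1 + (8 - 93)²) = 5856 - 93*(1 + (-85)²) = 5856 - 93*(1 + 7225) = 5856 - 93*7226 = 5856 - 672018 = -666162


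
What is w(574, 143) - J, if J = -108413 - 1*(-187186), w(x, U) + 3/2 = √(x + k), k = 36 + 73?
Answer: -157549/2 + √683 ≈ -78748.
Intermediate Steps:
k = 109
w(x, U) = -3/2 + √(109 + x) (w(x, U) = -3/2 + √(x + 109) = -3/2 + √(109 + x))
J = 78773 (J = -108413 + 187186 = 78773)
w(574, 143) - J = (-3/2 + √(109 + 574)) - 1*78773 = (-3/2 + √683) - 78773 = -157549/2 + √683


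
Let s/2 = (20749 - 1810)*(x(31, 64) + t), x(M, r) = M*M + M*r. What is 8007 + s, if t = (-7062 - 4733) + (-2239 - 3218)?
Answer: -541912539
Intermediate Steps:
x(M, r) = M² + M*r
t = -17252 (t = -11795 - 5457 = -17252)
s = -541920546 (s = 2*((20749 - 1810)*(31*(31 + 64) - 17252)) = 2*(18939*(31*95 - 17252)) = 2*(18939*(2945 - 17252)) = 2*(18939*(-14307)) = 2*(-270960273) = -541920546)
8007 + s = 8007 - 541920546 = -541912539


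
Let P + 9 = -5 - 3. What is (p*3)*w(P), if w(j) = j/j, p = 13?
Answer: 39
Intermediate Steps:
P = -17 (P = -9 + (-5 - 3) = -9 - 8 = -17)
w(j) = 1
(p*3)*w(P) = (13*3)*1 = 39*1 = 39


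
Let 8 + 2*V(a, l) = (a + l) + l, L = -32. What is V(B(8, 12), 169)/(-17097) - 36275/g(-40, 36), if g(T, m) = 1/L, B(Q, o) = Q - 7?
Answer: 39692394869/34194 ≈ 1.1608e+6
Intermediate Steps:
B(Q, o) = -7 + Q
V(a, l) = -4 + l + a/2 (V(a, l) = -4 + ((a + l) + l)/2 = -4 + (a + 2*l)/2 = -4 + (l + a/2) = -4 + l + a/2)
g(T, m) = -1/32 (g(T, m) = 1/(-32) = -1/32)
V(B(8, 12), 169)/(-17097) - 36275/g(-40, 36) = (-4 + 169 + (-7 + 8)/2)/(-17097) - 36275/(-1/32) = (-4 + 169 + (1/2)*1)*(-1/17097) - 36275*(-32) = (-4 + 169 + 1/2)*(-1/17097) + 1160800 = (331/2)*(-1/17097) + 1160800 = -331/34194 + 1160800 = 39692394869/34194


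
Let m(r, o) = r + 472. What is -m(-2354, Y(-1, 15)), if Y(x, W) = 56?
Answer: 1882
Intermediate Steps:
m(r, o) = 472 + r
-m(-2354, Y(-1, 15)) = -(472 - 2354) = -1*(-1882) = 1882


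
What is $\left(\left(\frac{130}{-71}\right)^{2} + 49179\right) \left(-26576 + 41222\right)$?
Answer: $\frac{3631156988394}{5041} \approx 7.2032 \cdot 10^{8}$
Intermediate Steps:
$\left(\left(\frac{130}{-71}\right)^{2} + 49179\right) \left(-26576 + 41222\right) = \left(\left(130 \left(- \frac{1}{71}\right)\right)^{2} + 49179\right) 14646 = \left(\left(- \frac{130}{71}\right)^{2} + 49179\right) 14646 = \left(\frac{16900}{5041} + 49179\right) 14646 = \frac{247928239}{5041} \cdot 14646 = \frac{3631156988394}{5041}$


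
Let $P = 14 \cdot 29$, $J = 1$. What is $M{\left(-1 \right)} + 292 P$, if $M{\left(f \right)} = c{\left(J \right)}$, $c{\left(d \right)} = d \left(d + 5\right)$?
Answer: $118558$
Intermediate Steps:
$c{\left(d \right)} = d \left(5 + d\right)$
$M{\left(f \right)} = 6$ ($M{\left(f \right)} = 1 \left(5 + 1\right) = 1 \cdot 6 = 6$)
$P = 406$
$M{\left(-1 \right)} + 292 P = 6 + 292 \cdot 406 = 6 + 118552 = 118558$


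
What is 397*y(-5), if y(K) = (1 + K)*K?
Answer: 7940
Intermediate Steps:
y(K) = K*(1 + K)
397*y(-5) = 397*(-5*(1 - 5)) = 397*(-5*(-4)) = 397*20 = 7940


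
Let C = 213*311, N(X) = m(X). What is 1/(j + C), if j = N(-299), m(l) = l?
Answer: 1/65944 ≈ 1.5164e-5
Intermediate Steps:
N(X) = X
j = -299
C = 66243
1/(j + C) = 1/(-299 + 66243) = 1/65944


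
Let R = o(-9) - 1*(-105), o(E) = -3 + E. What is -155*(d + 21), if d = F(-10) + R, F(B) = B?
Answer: -16120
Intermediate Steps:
R = 93 (R = (-3 - 9) - 1*(-105) = -12 + 105 = 93)
d = 83 (d = -10 + 93 = 83)
-155*(d + 21) = -155*(83 + 21) = -155*104 = -16120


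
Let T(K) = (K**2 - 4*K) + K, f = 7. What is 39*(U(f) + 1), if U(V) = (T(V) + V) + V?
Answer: 1677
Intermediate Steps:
T(K) = K**2 - 3*K
U(V) = 2*V + V*(-3 + V) (U(V) = (V*(-3 + V) + V) + V = (V + V*(-3 + V)) + V = 2*V + V*(-3 + V))
39*(U(f) + 1) = 39*(7*(-1 + 7) + 1) = 39*(7*6 + 1) = 39*(42 + 1) = 39*43 = 1677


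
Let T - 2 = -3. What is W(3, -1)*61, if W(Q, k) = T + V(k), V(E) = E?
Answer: -122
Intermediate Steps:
T = -1 (T = 2 - 3 = -1)
W(Q, k) = -1 + k
W(3, -1)*61 = (-1 - 1)*61 = -2*61 = -122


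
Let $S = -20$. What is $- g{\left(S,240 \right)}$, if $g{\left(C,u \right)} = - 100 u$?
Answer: $24000$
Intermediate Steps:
$- g{\left(S,240 \right)} = - \left(-100\right) 240 = \left(-1\right) \left(-24000\right) = 24000$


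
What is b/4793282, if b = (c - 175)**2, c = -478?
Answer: 426409/4793282 ≈ 0.088960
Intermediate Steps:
b = 426409 (b = (-478 - 175)**2 = (-653)**2 = 426409)
b/4793282 = 426409/4793282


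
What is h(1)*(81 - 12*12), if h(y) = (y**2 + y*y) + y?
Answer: -189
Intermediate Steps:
h(y) = y + 2*y**2 (h(y) = (y**2 + y**2) + y = 2*y**2 + y = y + 2*y**2)
h(1)*(81 - 12*12) = (1*(1 + 2*1))*(81 - 12*12) = (1*(1 + 2))*(81 - 144) = (1*3)*(-63) = 3*(-63) = -189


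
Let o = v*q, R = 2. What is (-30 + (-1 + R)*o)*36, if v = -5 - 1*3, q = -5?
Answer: 360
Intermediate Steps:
v = -8 (v = -5 - 3 = -8)
o = 40 (o = -8*(-5) = 40)
(-30 + (-1 + R)*o)*36 = (-30 + (-1 + 2)*40)*36 = (-30 + 1*40)*36 = (-30 + 40)*36 = 10*36 = 360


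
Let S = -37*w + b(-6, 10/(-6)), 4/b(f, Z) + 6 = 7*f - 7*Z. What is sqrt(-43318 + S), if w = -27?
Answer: I*sqrt(502793347)/109 ≈ 205.72*I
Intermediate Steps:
b(f, Z) = 4/(-6 - 7*Z + 7*f) (b(f, Z) = 4/(-6 + (7*f - 7*Z)) = 4/(-6 + (-7*Z + 7*f)) = 4/(-6 - 7*Z + 7*f))
S = 108879/109 (S = -37*(-27) + 4/(-6 - 70/(-6) + 7*(-6)) = 999 + 4/(-6 - 70*(-1)/6 - 42) = 999 + 4/(-6 - 7*(-5/3) - 42) = 999 + 4/(-6 + 35/3 - 42) = 999 + 4/(-109/3) = 999 + 4*(-3/109) = 999 - 12/109 = 108879/109 ≈ 998.89)
sqrt(-43318 + S) = sqrt(-43318 + 108879/109) = sqrt(-4612783/109) = I*sqrt(502793347)/109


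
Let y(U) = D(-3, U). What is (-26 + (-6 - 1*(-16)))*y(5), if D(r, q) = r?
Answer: 48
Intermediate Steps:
y(U) = -3
(-26 + (-6 - 1*(-16)))*y(5) = (-26 + (-6 - 1*(-16)))*(-3) = (-26 + (-6 + 16))*(-3) = (-26 + 10)*(-3) = -16*(-3) = 48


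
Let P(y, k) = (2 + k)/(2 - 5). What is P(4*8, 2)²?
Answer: 16/9 ≈ 1.7778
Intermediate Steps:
P(y, k) = -⅔ - k/3 (P(y, k) = (2 + k)/(-3) = (2 + k)*(-⅓) = -⅔ - k/3)
P(4*8, 2)² = (-⅔ - ⅓*2)² = (-⅔ - ⅔)² = (-4/3)² = 16/9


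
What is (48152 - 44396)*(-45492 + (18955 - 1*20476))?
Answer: -176580828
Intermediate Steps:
(48152 - 44396)*(-45492 + (18955 - 1*20476)) = 3756*(-45492 + (18955 - 20476)) = 3756*(-45492 - 1521) = 3756*(-47013) = -176580828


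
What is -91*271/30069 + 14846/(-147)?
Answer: -11539219/113337 ≈ -101.81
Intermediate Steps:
-91*271/30069 + 14846/(-147) = -24661*1/30069 + 14846*(-1/147) = -1897/2313 - 14846/147 = -11539219/113337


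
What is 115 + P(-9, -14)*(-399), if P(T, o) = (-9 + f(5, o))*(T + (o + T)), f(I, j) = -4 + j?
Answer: -344621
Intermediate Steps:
P(T, o) = (-13 + o)*(o + 2*T) (P(T, o) = (-9 + (-4 + o))*(T + (o + T)) = (-13 + o)*(T + (T + o)) = (-13 + o)*(o + 2*T))
115 + P(-9, -14)*(-399) = 115 + ((-14)² - 26*(-9) - 13*(-14) + 2*(-9)*(-14))*(-399) = 115 + (196 + 234 + 182 + 252)*(-399) = 115 + 864*(-399) = 115 - 344736 = -344621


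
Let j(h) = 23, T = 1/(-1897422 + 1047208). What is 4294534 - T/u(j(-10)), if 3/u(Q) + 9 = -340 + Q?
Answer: 5476909395251/1275321 ≈ 4.2945e+6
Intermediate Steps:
T = -1/850214 (T = 1/(-850214) = -1/850214 ≈ -1.1762e-6)
u(Q) = 3/(-349 + Q) (u(Q) = 3/(-9 + (-340 + Q)) = 3/(-349 + Q))
4294534 - T/u(j(-10)) = 4294534 - (-1)/(850214*(3/(-349 + 23))) = 4294534 - (-1)/(850214*(3/(-326))) = 4294534 - (-1)/(850214*(3*(-1/326))) = 4294534 - (-1)/(850214*(-3/326)) = 4294534 - (-1)*(-326)/(850214*3) = 4294534 - 1*163/1275321 = 4294534 - 163/1275321 = 5476909395251/1275321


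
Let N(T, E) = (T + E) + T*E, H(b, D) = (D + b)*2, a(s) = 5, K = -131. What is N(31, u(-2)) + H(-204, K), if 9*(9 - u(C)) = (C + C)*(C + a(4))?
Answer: -925/3 ≈ -308.33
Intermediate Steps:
H(b, D) = 2*D + 2*b
u(C) = 9 - 2*C*(5 + C)/9 (u(C) = 9 - (C + C)*(C + 5)/9 = 9 - 2*C*(5 + C)/9)
N(T, E) = E + T + E*T (N(T, E) = (E + T) + E*T = E + T + E*T)
N(31, u(-2)) + H(-204, K) = ((9 - 10/9*(-2) - 2/9*(-2)²) + 31 + (9 - 10/9*(-2) - 2/9*(-2)²)*31) + (2*(-131) + 2*(-204)) = ((9 + 20/9 - 2/9*4) + 31 + (9 + 20/9 - 2/9*4)*31) + (-262 - 408) = ((9 + 20/9 - 8/9) + 31 + (9 + 20/9 - 8/9)*31) - 670 = (31/3 + 31 + (31/3)*31) - 670 = (31/3 + 31 + 961/3) - 670 = 1085/3 - 670 = -925/3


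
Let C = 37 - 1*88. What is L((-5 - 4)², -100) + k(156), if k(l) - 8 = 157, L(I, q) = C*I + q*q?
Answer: 6034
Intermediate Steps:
C = -51 (C = 37 - 88 = -51)
L(I, q) = q² - 51*I (L(I, q) = -51*I + q*q = -51*I + q² = q² - 51*I)
k(l) = 165 (k(l) = 8 + 157 = 165)
L((-5 - 4)², -100) + k(156) = ((-100)² - 51*(-5 - 4)²) + 165 = (10000 - 51*(-9)²) + 165 = (10000 - 51*81) + 165 = (10000 - 4131) + 165 = 5869 + 165 = 6034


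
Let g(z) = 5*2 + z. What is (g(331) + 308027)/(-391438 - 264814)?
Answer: -77092/164063 ≈ -0.46989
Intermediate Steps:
g(z) = 10 + z
(g(331) + 308027)/(-391438 - 264814) = ((10 + 331) + 308027)/(-391438 - 264814) = (341 + 308027)/(-656252) = 308368*(-1/656252) = -77092/164063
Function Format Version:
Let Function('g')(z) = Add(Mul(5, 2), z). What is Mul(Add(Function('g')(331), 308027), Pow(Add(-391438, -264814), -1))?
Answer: Rational(-77092, 164063) ≈ -0.46989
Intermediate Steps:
Function('g')(z) = Add(10, z)
Mul(Add(Function('g')(331), 308027), Pow(Add(-391438, -264814), -1)) = Mul(Add(Add(10, 331), 308027), Pow(Add(-391438, -264814), -1)) = Mul(Add(341, 308027), Pow(-656252, -1)) = Mul(308368, Rational(-1, 656252)) = Rational(-77092, 164063)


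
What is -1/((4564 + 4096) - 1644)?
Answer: -1/7016 ≈ -0.00014253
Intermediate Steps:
-1/((4564 + 4096) - 1644) = -1/(8660 - 1644) = -1/7016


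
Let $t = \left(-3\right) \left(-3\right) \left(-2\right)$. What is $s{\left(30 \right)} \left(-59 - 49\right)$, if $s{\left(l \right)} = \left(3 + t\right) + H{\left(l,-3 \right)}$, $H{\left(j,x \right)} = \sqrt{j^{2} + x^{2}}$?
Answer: $1620 - 324 \sqrt{101} \approx -1636.2$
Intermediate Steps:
$t = -18$ ($t = 9 \left(-2\right) = -18$)
$s{\left(l \right)} = -15 + \sqrt{9 + l^{2}}$ ($s{\left(l \right)} = \left(3 - 18\right) + \sqrt{l^{2} + \left(-3\right)^{2}} = -15 + \sqrt{l^{2} + 9} = -15 + \sqrt{9 + l^{2}}$)
$s{\left(30 \right)} \left(-59 - 49\right) = \left(-15 + \sqrt{9 + 30^{2}}\right) \left(-59 - 49\right) = \left(-15 + \sqrt{9 + 900}\right) \left(-59 - 49\right) = \left(-15 + \sqrt{909}\right) \left(-108\right) = \left(-15 + 3 \sqrt{101}\right) \left(-108\right) = 1620 - 324 \sqrt{101}$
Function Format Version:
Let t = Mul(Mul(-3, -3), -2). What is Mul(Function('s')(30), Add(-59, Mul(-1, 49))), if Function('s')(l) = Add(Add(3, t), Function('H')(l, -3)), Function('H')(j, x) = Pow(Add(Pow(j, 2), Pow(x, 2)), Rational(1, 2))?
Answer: Add(1620, Mul(-324, Pow(101, Rational(1, 2)))) ≈ -1636.2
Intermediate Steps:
t = -18 (t = Mul(9, -2) = -18)
Function('s')(l) = Add(-15, Pow(Add(9, Pow(l, 2)), Rational(1, 2))) (Function('s')(l) = Add(Add(3, -18), Pow(Add(Pow(l, 2), Pow(-3, 2)), Rational(1, 2))) = Add(-15, Pow(Add(Pow(l, 2), 9), Rational(1, 2))) = Add(-15, Pow(Add(9, Pow(l, 2)), Rational(1, 2))))
Mul(Function('s')(30), Add(-59, Mul(-1, 49))) = Mul(Add(-15, Pow(Add(9, Pow(30, 2)), Rational(1, 2))), Add(-59, Mul(-1, 49))) = Mul(Add(-15, Pow(Add(9, 900), Rational(1, 2))), Add(-59, -49)) = Mul(Add(-15, Pow(909, Rational(1, 2))), -108) = Mul(Add(-15, Mul(3, Pow(101, Rational(1, 2)))), -108) = Add(1620, Mul(-324, Pow(101, Rational(1, 2))))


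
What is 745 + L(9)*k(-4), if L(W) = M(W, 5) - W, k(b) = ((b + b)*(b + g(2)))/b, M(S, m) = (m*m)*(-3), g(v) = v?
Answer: 1081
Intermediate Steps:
M(S, m) = -3*m² (M(S, m) = m²*(-3) = -3*m²)
k(b) = 4 + 2*b (k(b) = ((b + b)*(b + 2))/b = ((2*b)*(2 + b))/b = (2*b*(2 + b))/b = 4 + 2*b)
L(W) = -75 - W (L(W) = -3*5² - W = -3*25 - W = -75 - W)
745 + L(9)*k(-4) = 745 + (-75 - 1*9)*(4 + 2*(-4)) = 745 + (-75 - 9)*(4 - 8) = 745 - 84*(-4) = 745 + 336 = 1081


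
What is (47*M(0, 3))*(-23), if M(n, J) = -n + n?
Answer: 0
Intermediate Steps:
M(n, J) = 0
(47*M(0, 3))*(-23) = (47*0)*(-23) = 0*(-23) = 0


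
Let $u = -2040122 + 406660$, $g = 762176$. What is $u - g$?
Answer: $-2395638$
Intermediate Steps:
$u = -1633462$
$u - g = -1633462 - 762176 = -2395638$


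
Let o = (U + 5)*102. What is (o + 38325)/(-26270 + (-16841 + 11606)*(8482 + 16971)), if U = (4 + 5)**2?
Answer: -47097/133272725 ≈ -0.00035339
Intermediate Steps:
U = 81 (U = 9**2 = 81)
o = 8772 (o = (81 + 5)*102 = 86*102 = 8772)
(o + 38325)/(-26270 + (-16841 + 11606)*(8482 + 16971)) = (8772 + 38325)/(-26270 + (-16841 + 11606)*(8482 + 16971)) = 47097/(-26270 - 5235*25453) = 47097/(-26270 - 133246455) = 47097/(-133272725) = 47097*(-1/133272725) = -47097/133272725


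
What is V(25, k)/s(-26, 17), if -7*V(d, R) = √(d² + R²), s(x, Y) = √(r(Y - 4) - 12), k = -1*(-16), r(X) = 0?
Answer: I*√2643/42 ≈ 1.2241*I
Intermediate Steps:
k = 16
s(x, Y) = 2*I*√3 (s(x, Y) = √(0 - 12) = √(-12) = 2*I*√3)
V(d, R) = -√(R² + d²)/7 (V(d, R) = -√(d² + R²)/7 = -√(R² + d²)/7)
V(25, k)/s(-26, 17) = (-√(16² + 25²)/7)/((2*I*√3)) = (-√(256 + 625)/7)*(-I*√3/6) = (-√881/7)*(-I*√3/6) = I*√2643/42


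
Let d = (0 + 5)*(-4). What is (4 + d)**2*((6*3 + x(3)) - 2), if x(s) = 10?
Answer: 6656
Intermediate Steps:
d = -20 (d = 5*(-4) = -20)
(4 + d)**2*((6*3 + x(3)) - 2) = (4 - 20)**2*((6*3 + 10) - 2) = (-16)**2*((18 + 10) - 2) = 256*(28 - 2) = 256*26 = 6656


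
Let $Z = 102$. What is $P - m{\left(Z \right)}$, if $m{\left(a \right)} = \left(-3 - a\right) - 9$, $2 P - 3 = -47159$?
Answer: $-23464$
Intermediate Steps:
$P = -23578$ ($P = \frac{3}{2} + \frac{1}{2} \left(-47159\right) = \frac{3}{2} - \frac{47159}{2} = -23578$)
$m{\left(a \right)} = -12 - a$ ($m{\left(a \right)} = \left(-3 - a\right) - 9 = -12 - a$)
$P - m{\left(Z \right)} = -23578 - \left(-12 - 102\right) = -23578 - -114 = -23578 + 114 = -23464$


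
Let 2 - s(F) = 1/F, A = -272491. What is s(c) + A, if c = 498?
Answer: -135699523/498 ≈ -2.7249e+5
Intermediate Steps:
s(F) = 2 - 1/F
s(c) + A = (2 - 1/498) - 272491 = 995/498 - 272491 = -135699523/498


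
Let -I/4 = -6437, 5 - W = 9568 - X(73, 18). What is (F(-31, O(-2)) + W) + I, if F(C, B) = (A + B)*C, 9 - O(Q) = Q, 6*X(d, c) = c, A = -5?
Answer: 16002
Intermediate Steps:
X(d, c) = c/6
O(Q) = 9 - Q
W = -9560 (W = 5 - (9568 - 18/6) = 5 - (9568 - 1*3) = 5 - (9568 - 3) = 5 - 1*9565 = 5 - 9565 = -9560)
F(C, B) = C*(-5 + B) (F(C, B) = (-5 + B)*C = C*(-5 + B))
I = 25748 (I = -4*(-6437) = 25748)
(F(-31, O(-2)) + W) + I = (-31*(-5 + (9 - 1*(-2))) - 9560) + 25748 = (-31*(-5 + (9 + 2)) - 9560) + 25748 = (-31*(-5 + 11) - 9560) + 25748 = (-31*6 - 9560) + 25748 = (-186 - 9560) + 25748 = -9746 + 25748 = 16002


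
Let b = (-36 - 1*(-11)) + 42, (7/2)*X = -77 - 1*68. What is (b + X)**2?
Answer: 29241/49 ≈ 596.75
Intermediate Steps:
X = -290/7 (X = 2*(-77 - 1*68)/7 = 2*(-77 - 68)/7 = (2/7)*(-145) = -290/7 ≈ -41.429)
b = 17 (b = (-36 + 11) + 42 = -25 + 42 = 17)
(b + X)**2 = (17 - 290/7)**2 = (-171/7)**2 = 29241/49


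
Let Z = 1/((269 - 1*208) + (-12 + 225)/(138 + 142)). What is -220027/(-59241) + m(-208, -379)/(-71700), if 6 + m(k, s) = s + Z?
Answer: 3642768772763/979378610028 ≈ 3.7195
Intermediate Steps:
Z = 280/17293 (Z = 1/((269 - 208) + 213/280) = 1/(61 + 213*(1/280)) = 1/(61 + 213/280) = 1/(17293/280) = 280/17293 ≈ 0.016192)
m(k, s) = -103478/17293 + s (m(k, s) = -6 + (s + 280/17293) = -6 + (280/17293 + s) = -103478/17293 + s)
-220027/(-59241) + m(-208, -379)/(-71700) = -220027/(-59241) + (-103478/17293 - 379)/(-71700) = -220027*(-1/59241) - 6657525/17293*(-1/71700) = 220027/59241 + 88767/16532108 = 3642768772763/979378610028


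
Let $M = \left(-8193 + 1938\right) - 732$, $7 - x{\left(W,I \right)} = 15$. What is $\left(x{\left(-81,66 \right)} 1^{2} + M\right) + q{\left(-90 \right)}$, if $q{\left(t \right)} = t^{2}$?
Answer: $1105$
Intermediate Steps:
$x{\left(W,I \right)} = -8$ ($x{\left(W,I \right)} = 7 - 15 = -8$)
$M = -6987$ ($M = -6255 - 732 = -6987$)
$\left(x{\left(-81,66 \right)} 1^{2} + M\right) + q{\left(-90 \right)} = \left(- 8 \cdot 1^{2} - 6987\right) + \left(-90\right)^{2} = \left(\left(-8\right) 1 - 6987\right) + 8100 = \left(-8 - 6987\right) + 8100 = -6995 + 8100 = 1105$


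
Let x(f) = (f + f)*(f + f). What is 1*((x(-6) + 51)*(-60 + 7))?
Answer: -10335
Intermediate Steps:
x(f) = 4*f² (x(f) = (2*f)*(2*f) = 4*f²)
1*((x(-6) + 51)*(-60 + 7)) = 1*((4*(-6)² + 51)*(-60 + 7)) = 1*((4*36 + 51)*(-53)) = 1*((144 + 51)*(-53)) = 1*(195*(-53)) = 1*(-10335) = -10335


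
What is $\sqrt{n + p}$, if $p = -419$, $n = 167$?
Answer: $6 i \sqrt{7} \approx 15.875 i$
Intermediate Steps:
$\sqrt{n + p} = \sqrt{167 - 419} = \sqrt{-252} = 6 i \sqrt{7}$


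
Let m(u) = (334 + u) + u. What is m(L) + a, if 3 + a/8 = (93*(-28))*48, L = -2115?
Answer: -1003856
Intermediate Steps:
m(u) = 334 + 2*u
a = -999960 (a = -24 + 8*((93*(-28))*48) = -24 + 8*(-2604*48) = -24 + 8*(-124992) = -24 - 999936 = -999960)
m(L) + a = (334 + 2*(-2115)) - 999960 = (334 - 4230) - 999960 = -3896 - 999960 = -1003856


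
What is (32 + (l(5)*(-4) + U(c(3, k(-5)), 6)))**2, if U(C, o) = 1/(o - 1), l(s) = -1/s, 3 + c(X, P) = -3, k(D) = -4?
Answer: 1089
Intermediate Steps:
c(X, P) = -6 (c(X, P) = -3 - 3 = -6)
U(C, o) = 1/(-1 + o)
(32 + (l(5)*(-4) + U(c(3, k(-5)), 6)))**2 = (32 + (-1/5*(-4) + 1/(-1 + 6)))**2 = (32 + (-1*1/5*(-4) + 1/5))**2 = (32 + (-1/5*(-4) + 1/5))**2 = (32 + (4/5 + 1/5))**2 = (32 + 1)**2 = 33**2 = 1089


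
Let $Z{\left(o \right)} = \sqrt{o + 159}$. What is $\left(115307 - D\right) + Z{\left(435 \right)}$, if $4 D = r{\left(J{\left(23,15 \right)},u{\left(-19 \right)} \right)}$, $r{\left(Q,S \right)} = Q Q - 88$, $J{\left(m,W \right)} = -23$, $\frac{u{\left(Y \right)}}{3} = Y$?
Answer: $\frac{460787}{4} + 3 \sqrt{66} \approx 1.1522 \cdot 10^{5}$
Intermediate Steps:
$u{\left(Y \right)} = 3 Y$
$Z{\left(o \right)} = \sqrt{159 + o}$
$r{\left(Q,S \right)} = -88 + Q^{2}$ ($r{\left(Q,S \right)} = Q^{2} - 88 = -88 + Q^{2}$)
$D = \frac{441}{4}$ ($D = \frac{-88 + \left(-23\right)^{2}}{4} = \frac{-88 + 529}{4} = \frac{1}{4} \cdot 441 = \frac{441}{4} \approx 110.25$)
$\left(115307 - D\right) + Z{\left(435 \right)} = \left(115307 - \frac{441}{4}\right) + \sqrt{159 + 435} = \left(115307 - \frac{441}{4}\right) + \sqrt{594} = \frac{460787}{4} + 3 \sqrt{66}$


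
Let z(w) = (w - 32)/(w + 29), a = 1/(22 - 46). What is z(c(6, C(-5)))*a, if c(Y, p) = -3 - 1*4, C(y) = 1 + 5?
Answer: 13/176 ≈ 0.073864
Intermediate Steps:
C(y) = 6
c(Y, p) = -7 (c(Y, p) = -3 - 4 = -7)
a = -1/24 (a = 1/(-24) = -1/24 ≈ -0.041667)
z(w) = (-32 + w)/(29 + w)
z(c(6, C(-5)))*a = ((-32 - 7)/(29 - 7))*(-1/24) = (-39/22)*(-1/24) = ((1/22)*(-39))*(-1/24) = -39/22*(-1/24) = 13/176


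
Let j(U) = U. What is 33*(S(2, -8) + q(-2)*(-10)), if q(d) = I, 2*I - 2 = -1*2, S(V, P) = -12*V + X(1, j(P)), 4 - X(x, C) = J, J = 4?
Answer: -792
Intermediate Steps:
X(x, C) = 0 (X(x, C) = 4 - 1*4 = 4 - 4 = 0)
S(V, P) = -12*V (S(V, P) = -12*V + 0 = -12*V)
I = 0 (I = 1 + (-1*2)/2 = 1 + (1/2)*(-2) = 1 - 1 = 0)
q(d) = 0
33*(S(2, -8) + q(-2)*(-10)) = 33*(-12*2 + 0*(-10)) = 33*(-24 + 0) = 33*(-24) = -792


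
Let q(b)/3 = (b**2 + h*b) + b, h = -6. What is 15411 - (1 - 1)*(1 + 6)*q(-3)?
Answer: 15411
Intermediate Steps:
q(b) = -15*b + 3*b**2 (q(b) = 3*((b**2 - 6*b) + b) = 3*(b**2 - 5*b) = -15*b + 3*b**2)
15411 - (1 - 1)*(1 + 6)*q(-3) = 15411 - (1 - 1)*(1 + 6)*3*(-3)*(-5 - 3) = 15411 - 0*7*3*(-3)*(-8) = 15411 - 0*72 = 15411 - 1*0 = 15411 + 0 = 15411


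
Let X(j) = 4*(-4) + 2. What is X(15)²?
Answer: 196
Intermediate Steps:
X(j) = -14 (X(j) = -16 + 2 = -14)
X(15)² = (-14)² = 196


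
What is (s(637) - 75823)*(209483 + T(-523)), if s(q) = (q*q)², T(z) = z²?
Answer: 79527155655720456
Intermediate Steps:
s(q) = q⁴ (s(q) = (q²)² = q⁴)
(s(637) - 75823)*(209483 + T(-523)) = (637⁴ - 75823)*(209483 + (-523)²) = (164648481361 - 75823)*(209483 + 273529) = 164648405538*483012 = 79527155655720456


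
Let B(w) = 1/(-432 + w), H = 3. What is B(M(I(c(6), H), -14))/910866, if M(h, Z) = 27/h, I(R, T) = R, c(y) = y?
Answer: -1/389395215 ≈ -2.5681e-9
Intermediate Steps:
B(M(I(c(6), H), -14))/910866 = 1/(-432 + 27/6*910866) = (1/910866)/(-432 + 27*(⅙)) = (1/910866)/(-432 + 9/2) = (1/910866)/(-855/2) = -2/855*1/910866 = -1/389395215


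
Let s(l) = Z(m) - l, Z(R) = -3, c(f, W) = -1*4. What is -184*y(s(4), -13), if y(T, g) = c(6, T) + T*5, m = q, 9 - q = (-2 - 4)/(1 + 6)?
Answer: 7176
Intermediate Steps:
c(f, W) = -4
q = 69/7 (q = 9 - (-2 - 4)/(1 + 6) = 9 - (-6)/7 = 9 - 1*(-6/7) = 9 + 6/7 = 69/7 ≈ 9.8571)
m = 69/7 ≈ 9.8571
s(l) = -3 - l
y(T, g) = -4 + 5*T (y(T, g) = -4 + T*5 = -4 + 5*T)
-184*y(s(4), -13) = -184*(-4 + 5*(-3 - 1*4)) = -184*(-4 + 5*(-3 - 4)) = -184*(-4 + 5*(-7)) = -184*(-4 - 35) = -184*(-39) = 7176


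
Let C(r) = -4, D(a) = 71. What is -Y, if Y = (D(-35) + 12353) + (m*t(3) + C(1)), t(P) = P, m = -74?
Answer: -12198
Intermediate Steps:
Y = 12198 (Y = (71 + 12353) + (-74*3 - 4) = 12424 + (-222 - 4) = 12424 - 226 = 12198)
-Y = -1*12198 = -12198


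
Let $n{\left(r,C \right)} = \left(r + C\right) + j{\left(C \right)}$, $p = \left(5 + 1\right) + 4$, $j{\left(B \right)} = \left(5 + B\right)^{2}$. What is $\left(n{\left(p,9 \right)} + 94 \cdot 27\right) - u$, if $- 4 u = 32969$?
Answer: $\frac{43981}{4} \approx 10995.0$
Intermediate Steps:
$p = 10$ ($p = 6 + 4 = 10$)
$n{\left(r,C \right)} = C + r + \left(5 + C\right)^{2}$ ($n{\left(r,C \right)} = \left(r + C\right) + \left(5 + C\right)^{2} = \left(C + r\right) + \left(5 + C\right)^{2} = C + r + \left(5 + C\right)^{2}$)
$u = - \frac{32969}{4}$ ($u = \left(- \frac{1}{4}\right) 32969 = - \frac{32969}{4} \approx -8242.3$)
$\left(n{\left(p,9 \right)} + 94 \cdot 27\right) - u = \left(\left(9 + 10 + \left(5 + 9\right)^{2}\right) + 94 \cdot 27\right) - - \frac{32969}{4} = \left(\left(9 + 10 + 14^{2}\right) + 2538\right) + \frac{32969}{4} = \left(\left(9 + 10 + 196\right) + 2538\right) + \frac{32969}{4} = \left(215 + 2538\right) + \frac{32969}{4} = 2753 + \frac{32969}{4} = \frac{43981}{4}$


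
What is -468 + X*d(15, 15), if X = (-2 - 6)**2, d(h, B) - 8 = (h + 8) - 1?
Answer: 1452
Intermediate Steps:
d(h, B) = 15 + h (d(h, B) = 8 + ((h + 8) - 1) = 8 + ((8 + h) - 1) = 8 + (7 + h) = 15 + h)
X = 64 (X = (-8)**2 = 64)
-468 + X*d(15, 15) = -468 + 64*(15 + 15) = -468 + 64*30 = -468 + 1920 = 1452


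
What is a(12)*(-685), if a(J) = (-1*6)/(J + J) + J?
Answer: -32195/4 ≈ -8048.8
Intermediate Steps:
a(J) = J - 3/J (a(J) = -6/(2*J) + J = (1/(2*J))*(-6) + J = -3/J + J = J - 3/J)
a(12)*(-685) = (12 - 3/12)*(-685) = (12 - 3*1/12)*(-685) = (12 - ¼)*(-685) = (47/4)*(-685) = -32195/4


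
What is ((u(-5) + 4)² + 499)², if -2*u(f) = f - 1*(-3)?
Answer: 274576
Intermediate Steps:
u(f) = -3/2 - f/2 (u(f) = -(f - 1*(-3))/2 = -(f + 3)/2 = -(3 + f)/2 = -3/2 - f/2)
((u(-5) + 4)² + 499)² = (((-3/2 - ½*(-5)) + 4)² + 499)² = (((-3/2 + 5/2) + 4)² + 499)² = ((1 + 4)² + 499)² = (5² + 499)² = (25 + 499)² = 524² = 274576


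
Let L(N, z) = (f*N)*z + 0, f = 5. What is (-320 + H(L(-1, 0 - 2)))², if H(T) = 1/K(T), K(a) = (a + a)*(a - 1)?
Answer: 3317644801/32400 ≈ 1.0240e+5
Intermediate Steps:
K(a) = 2*a*(-1 + a) (K(a) = (2*a)*(-1 + a) = 2*a*(-1 + a))
L(N, z) = 5*N*z (L(N, z) = (5*N)*z + 0 = 5*N*z + 0 = 5*N*z)
H(T) = 1/(2*T*(-1 + T))
(-320 + H(L(-1, 0 - 2)))² = (-320 + 1/(2*((5*(-1)*(0 - 2)))*(-1 + 5*(-1)*(0 - 2))))² = (-320 + 1/(2*((5*(-1)*(-2)))*(-1 + 5*(-1)*(-2))))² = (-320 + (½)/(10*(-1 + 10)))² = (-320 + (½)*(⅒)/9)² = (-320 + (½)*(⅒)*(⅑))² = (-320 + 1/180)² = (-57599/180)² = 3317644801/32400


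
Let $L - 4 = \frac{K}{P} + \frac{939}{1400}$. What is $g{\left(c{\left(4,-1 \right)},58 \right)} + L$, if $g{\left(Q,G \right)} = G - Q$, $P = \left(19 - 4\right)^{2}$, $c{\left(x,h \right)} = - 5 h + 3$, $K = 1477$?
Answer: $\frac{771563}{12600} \approx 61.235$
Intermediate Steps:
$c{\left(x,h \right)} = 3 - 5 h$
$P = 225$ ($P = 15^{2} = 225$)
$L = \frac{141563}{12600}$ ($L = 4 + \left(\frac{1477}{225} + \frac{939}{1400}\right) = 4 + \frac{91163}{12600} = \frac{141563}{12600} \approx 11.235$)
$g{\left(c{\left(4,-1 \right)},58 \right)} + L = \left(58 - \left(3 - -5\right)\right) + \frac{141563}{12600} = \left(58 - \left(3 + 5\right)\right) + \frac{141563}{12600} = \left(58 - 8\right) + \frac{141563}{12600} = 50 + \frac{141563}{12600} = \frac{771563}{12600}$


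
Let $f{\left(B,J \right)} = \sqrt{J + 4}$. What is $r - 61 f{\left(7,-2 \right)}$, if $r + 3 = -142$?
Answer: $-145 - 61 \sqrt{2} \approx -231.27$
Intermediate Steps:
$f{\left(B,J \right)} = \sqrt{4 + J}$
$r = -145$ ($r = -3 - 142 = -145$)
$r - 61 f{\left(7,-2 \right)} = -145 - 61 \sqrt{4 - 2} = -145 - 61 \sqrt{2}$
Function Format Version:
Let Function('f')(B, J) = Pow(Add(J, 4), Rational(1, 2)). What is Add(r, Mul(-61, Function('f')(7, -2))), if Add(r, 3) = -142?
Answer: Add(-145, Mul(-61, Pow(2, Rational(1, 2)))) ≈ -231.27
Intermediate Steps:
Function('f')(B, J) = Pow(Add(4, J), Rational(1, 2))
r = -145 (r = Add(-3, -142) = -145)
Add(r, Mul(-61, Function('f')(7, -2))) = Add(-145, Mul(-61, Pow(Add(4, -2), Rational(1, 2)))) = Add(-145, Mul(-61, Pow(2, Rational(1, 2))))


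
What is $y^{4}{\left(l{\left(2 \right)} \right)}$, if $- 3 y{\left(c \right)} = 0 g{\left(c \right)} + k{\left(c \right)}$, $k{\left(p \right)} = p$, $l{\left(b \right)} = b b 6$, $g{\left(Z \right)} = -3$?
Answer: $4096$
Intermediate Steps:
$l{\left(b \right)} = 6 b^{2}$ ($l{\left(b \right)} = b^{2} \cdot 6 = 6 b^{2}$)
$y{\left(c \right)} = - \frac{c}{3}$ ($y{\left(c \right)} = - \frac{0 \left(-3\right) + c}{3} = - \frac{0 + c}{3} = - \frac{c}{3}$)
$y^{4}{\left(l{\left(2 \right)} \right)} = \left(- \frac{6 \cdot 2^{2}}{3}\right)^{4} = \left(- \frac{6 \cdot 4}{3}\right)^{4} = \left(\left(- \frac{1}{3}\right) 24\right)^{4} = \left(-8\right)^{4} = 4096$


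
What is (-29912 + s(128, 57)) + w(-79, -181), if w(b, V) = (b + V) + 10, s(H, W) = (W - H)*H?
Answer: -39250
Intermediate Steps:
s(H, W) = H*(W - H)
w(b, V) = 10 + V + b (w(b, V) = (V + b) + 10 = 10 + V + b)
(-29912 + s(128, 57)) + w(-79, -181) = (-29912 + 128*(57 - 1*128)) + (10 - 181 - 79) = (-29912 + 128*(57 - 128)) - 250 = (-29912 + 128*(-71)) - 250 = (-29912 - 9088) - 250 = -39000 - 250 = -39250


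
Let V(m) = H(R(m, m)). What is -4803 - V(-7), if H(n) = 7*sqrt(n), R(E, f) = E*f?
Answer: -4852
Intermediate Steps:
V(m) = 7*sqrt(m**2) (V(m) = 7*sqrt(m*m) = 7*sqrt(m**2))
-4803 - V(-7) = -4803 - 7*sqrt((-7)**2) = -4803 - 7*sqrt(49) = -4803 - 7*7 = -4803 - 1*49 = -4803 - 49 = -4852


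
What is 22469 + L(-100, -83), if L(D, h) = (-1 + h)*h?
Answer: 29441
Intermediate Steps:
L(D, h) = h*(-1 + h)
22469 + L(-100, -83) = 22469 - 83*(-1 - 83) = 22469 - 83*(-84) = 22469 + 6972 = 29441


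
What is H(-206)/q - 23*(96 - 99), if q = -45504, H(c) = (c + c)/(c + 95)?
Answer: 87128681/1262736 ≈ 69.000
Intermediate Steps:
H(c) = 2*c/(95 + c) (H(c) = (2*c)/(95 + c) = 2*c/(95 + c))
H(-206)/q - 23*(96 - 99) = (2*(-206)/(95 - 206))/(-45504) - 23*(96 - 99) = (2*(-206)/(-111))*(-1/45504) - 23*(-3) = (2*(-206)*(-1/111))*(-1/45504) + 69 = (412/111)*(-1/45504) + 69 = -103/1262736 + 69 = 87128681/1262736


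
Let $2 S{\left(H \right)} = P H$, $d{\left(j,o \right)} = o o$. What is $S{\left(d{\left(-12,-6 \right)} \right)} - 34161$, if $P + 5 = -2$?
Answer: $-34287$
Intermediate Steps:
$P = -7$ ($P = -5 - 2 = -7$)
$d{\left(j,o \right)} = o^{2}$
$S{\left(H \right)} = - \frac{7 H}{2}$ ($S{\left(H \right)} = \frac{\left(-7\right) H}{2} = - \frac{7 H}{2}$)
$S{\left(d{\left(-12,-6 \right)} \right)} - 34161 = - \frac{7 \left(-6\right)^{2}}{2} - 34161 = \left(- \frac{7}{2}\right) 36 - 34161 = -126 - 34161 = -34287$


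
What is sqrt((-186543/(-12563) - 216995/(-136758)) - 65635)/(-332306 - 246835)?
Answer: -I*sqrt(193695230951589928380294)/995016797362314 ≈ -0.00044231*I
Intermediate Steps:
sqrt((-186543/(-12563) - 216995/(-136758)) - 65635)/(-332306 - 246835) = sqrt((-186543*(-1/12563) - 216995*(-1/136758)) - 65635)/(-579141) = sqrt((186543/12563 + 216995/136758) - 65635)*(-1/579141) = sqrt(28237355779/1718090754 - 65635)*(-1/579141) = sqrt(-112738649283011/1718090754)*(-1/579141) = (I*sqrt(193695230951589928380294)/1718090754)*(-1/579141) = -I*sqrt(193695230951589928380294)/995016797362314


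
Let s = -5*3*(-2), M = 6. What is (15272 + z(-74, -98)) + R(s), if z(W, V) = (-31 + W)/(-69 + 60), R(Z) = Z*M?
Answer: 46391/3 ≈ 15464.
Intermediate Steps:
s = 30 (s = -15*(-2) = 30)
R(Z) = 6*Z (R(Z) = Z*6 = 6*Z)
z(W, V) = 31/9 - W/9 (z(W, V) = (-31 + W)/(-9) = (-31 + W)*(-1/9) = 31/9 - W/9)
(15272 + z(-74, -98)) + R(s) = (15272 + (31/9 - 1/9*(-74))) + 6*30 = (15272 + (31/9 + 74/9)) + 180 = (15272 + 35/3) + 180 = 45851/3 + 180 = 46391/3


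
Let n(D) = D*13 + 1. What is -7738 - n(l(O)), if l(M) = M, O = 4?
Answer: -7791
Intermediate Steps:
n(D) = 1 + 13*D (n(D) = 13*D + 1 = 1 + 13*D)
-7738 - n(l(O)) = -7738 - (1 + 13*4) = -7738 - (1 + 52) = -7738 - 1*53 = -7738 - 53 = -7791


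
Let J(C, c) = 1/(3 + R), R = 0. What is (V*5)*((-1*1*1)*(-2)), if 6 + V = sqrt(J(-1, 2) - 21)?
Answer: -60 + 10*I*sqrt(186)/3 ≈ -60.0 + 45.461*I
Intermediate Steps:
J(C, c) = 1/3 (J(C, c) = 1/(3 + 0) = 1/3)
V = -6 + I*sqrt(186)/3 (V = -6 + sqrt(1/3 - 21) = -6 + sqrt(-62/3) = -6 + I*sqrt(186)/3 ≈ -6.0 + 4.5461*I)
(V*5)*((-1*1*1)*(-2)) = ((-6 + I*sqrt(186)/3)*5)*((-1*1*1)*(-2)) = (-30 + 5*I*sqrt(186)/3)*(-1*1*(-2)) = (-30 + 5*I*sqrt(186)/3)*(-1*(-2)) = (-30 + 5*I*sqrt(186)/3)*2 = -60 + 10*I*sqrt(186)/3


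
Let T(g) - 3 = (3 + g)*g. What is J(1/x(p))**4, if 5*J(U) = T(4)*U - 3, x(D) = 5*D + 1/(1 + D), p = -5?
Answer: 33243864241/65037750625 ≈ 0.51115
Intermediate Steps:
T(g) = 3 + g*(3 + g) (T(g) = 3 + (3 + g)*g = 3 + g*(3 + g))
x(D) = 1/(1 + D) + 5*D
J(U) = -3/5 + 31*U/5 (J(U) = ((3 + 4**2 + 3*4)*U - 3)/5 = ((3 + 16 + 12)*U - 3)/5 = (31*U - 3)/5 = (-3 + 31*U)/5 = -3/5 + 31*U/5)
J(1/x(p))**4 = (-3/5 + 31/(5*(((1 + 5*(-5) + 5*(-5)**2)/(1 - 5)))))**4 = (-3/5 + 31/(5*(((1 - 25 + 5*25)/(-4)))))**4 = (-3/5 + 31/(5*((-(1 - 25 + 125)/4))))**4 = (-3/5 + 31/(5*((-1/4*101))))**4 = (-3/5 + 31/(5*(-101/4)))**4 = (-3/5 + (31/5)*(-4/101))**4 = (-3/5 - 124/505)**4 = (-427/505)**4 = 33243864241/65037750625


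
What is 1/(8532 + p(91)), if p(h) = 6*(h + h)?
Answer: 1/9624 ≈ 0.00010391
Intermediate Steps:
p(h) = 12*h (p(h) = 6*(2*h) = 12*h)
1/(8532 + p(91)) = 1/(8532 + 12*91) = 1/(8532 + 1092) = 1/9624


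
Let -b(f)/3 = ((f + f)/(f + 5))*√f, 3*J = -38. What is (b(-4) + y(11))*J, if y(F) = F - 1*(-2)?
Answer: -494/3 - 608*I ≈ -164.67 - 608.0*I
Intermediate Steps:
y(F) = 2 + F (y(F) = F + 2 = 2 + F)
J = -38/3 (J = (⅓)*(-38) = -38/3 ≈ -12.667)
b(f) = -6*f^(3/2)/(5 + f) (b(f) = -3*(f + f)/(f + 5)*√f = -3*(2*f)/(5 + f)*√f = -3*2*f/(5 + f)*√f = -6*f^(3/2)/(5 + f))
(b(-4) + y(11))*J = (-6*(-4)^(3/2)/(5 - 4) + (2 + 11))*(-38/3) = (-6*(-8*I)/1 + 13)*(-38/3) = (-6*(-8*I)*1 + 13)*(-38/3) = (48*I + 13)*(-38/3) = (13 + 48*I)*(-38/3) = -494/3 - 608*I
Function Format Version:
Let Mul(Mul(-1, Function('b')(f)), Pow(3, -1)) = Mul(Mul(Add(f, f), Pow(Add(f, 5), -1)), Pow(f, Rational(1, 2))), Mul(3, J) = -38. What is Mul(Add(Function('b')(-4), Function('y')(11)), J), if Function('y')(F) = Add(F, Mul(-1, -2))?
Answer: Add(Rational(-494, 3), Mul(-608, I)) ≈ Add(-164.67, Mul(-608.00, I))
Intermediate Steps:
Function('y')(F) = Add(2, F) (Function('y')(F) = Add(F, 2) = Add(2, F))
J = Rational(-38, 3) (J = Mul(Rational(1, 3), -38) = Rational(-38, 3) ≈ -12.667)
Function('b')(f) = Mul(-6, Pow(f, Rational(3, 2)), Pow(Add(5, f), -1)) (Function('b')(f) = Mul(-3, Mul(Mul(Add(f, f), Pow(Add(f, 5), -1)), Pow(f, Rational(1, 2)))) = Mul(-3, Mul(Mul(Mul(2, f), Pow(Add(5, f), -1)), Pow(f, Rational(1, 2)))) = Mul(-3, Mul(Mul(2, f, Pow(Add(5, f), -1)), Pow(f, Rational(1, 2)))) = Mul(-3, Mul(2, Pow(f, Rational(3, 2)), Pow(Add(5, f), -1))) = Mul(-6, Pow(f, Rational(3, 2)), Pow(Add(5, f), -1)))
Mul(Add(Function('b')(-4), Function('y')(11)), J) = Mul(Add(Mul(-6, Pow(-4, Rational(3, 2)), Pow(Add(5, -4), -1)), Add(2, 11)), Rational(-38, 3)) = Mul(Add(Mul(-6, Mul(-8, I), Pow(1, -1)), 13), Rational(-38, 3)) = Mul(Add(Mul(-6, Mul(-8, I), 1), 13), Rational(-38, 3)) = Mul(Add(Mul(48, I), 13), Rational(-38, 3)) = Mul(Add(13, Mul(48, I)), Rational(-38, 3)) = Add(Rational(-494, 3), Mul(-608, I))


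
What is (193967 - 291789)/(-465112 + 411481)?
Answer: 1658/909 ≈ 1.8240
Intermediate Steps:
(193967 - 291789)/(-465112 + 411481) = -97822/(-53631) = -97822*(-1/53631) = 1658/909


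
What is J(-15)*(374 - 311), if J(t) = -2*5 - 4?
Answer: -882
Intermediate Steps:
J(t) = -14 (J(t) = -10 - 4 = -14)
J(-15)*(374 - 311) = -14*(374 - 311) = -14*63 = -882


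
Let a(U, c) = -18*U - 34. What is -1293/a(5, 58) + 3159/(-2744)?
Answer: 789069/85064 ≈ 9.2762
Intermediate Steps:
a(U, c) = -34 - 18*U
-1293/a(5, 58) + 3159/(-2744) = -1293/(-34 - 18*5) + 3159/(-2744) = -1293/(-34 - 90) + 3159*(-1/2744) = -1293/(-124) - 3159/2744 = -1293*(-1/124) - 3159/2744 = 1293/124 - 3159/2744 = 789069/85064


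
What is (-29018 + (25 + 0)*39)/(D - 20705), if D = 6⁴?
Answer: 28043/19409 ≈ 1.4448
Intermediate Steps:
D = 1296
(-29018 + (25 + 0)*39)/(D - 20705) = (-29018 + (25 + 0)*39)/(1296 - 20705) = (-29018 + 25*39)/(-19409) = (-29018 + 975)*(-1/19409) = -28043*(-1/19409) = 28043/19409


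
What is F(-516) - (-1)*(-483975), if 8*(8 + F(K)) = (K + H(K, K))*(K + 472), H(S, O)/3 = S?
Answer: -472631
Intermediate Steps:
H(S, O) = 3*S
F(K) = -8 + K*(472 + K)/2 (F(K) = -8 + ((K + 3*K)*(K + 472))/8 = -8 + ((4*K)*(472 + K))/8 = -8 + (4*K*(472 + K))/8 = -8 + K*(472 + K)/2)
F(-516) - (-1)*(-483975) = (-8 + (1/2)*(-516)**2 + 236*(-516)) - (-1)*(-483975) = (-8 + (1/2)*266256 - 121776) - 1*483975 = (-8 + 133128 - 121776) - 483975 = 11344 - 483975 = -472631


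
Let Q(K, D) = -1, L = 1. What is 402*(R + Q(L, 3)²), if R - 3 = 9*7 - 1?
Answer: 26532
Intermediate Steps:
R = 65 (R = 3 + (9*7 - 1) = 3 + (63 - 1) = 3 + 62 = 65)
402*(R + Q(L, 3)²) = 402*(65 + (-1)²) = 402*(65 + 1) = 402*66 = 26532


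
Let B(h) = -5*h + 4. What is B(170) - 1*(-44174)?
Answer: 43328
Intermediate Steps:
B(h) = 4 - 5*h
B(170) - 1*(-44174) = (4 - 5*170) - 1*(-44174) = (4 - 850) + 44174 = -846 + 44174 = 43328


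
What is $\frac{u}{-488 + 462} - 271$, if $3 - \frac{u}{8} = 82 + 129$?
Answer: $-207$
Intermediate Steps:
$u = -1664$ ($u = 24 - 8 \left(82 + 129\right) = 24 - 1688 = -1664$)
$\frac{u}{-488 + 462} - 271 = - \frac{1664}{-488 + 462} - 271 = - \frac{1664}{-26} - 271 = \left(-1664\right) \left(- \frac{1}{26}\right) - 271 = 64 - 271 = -207$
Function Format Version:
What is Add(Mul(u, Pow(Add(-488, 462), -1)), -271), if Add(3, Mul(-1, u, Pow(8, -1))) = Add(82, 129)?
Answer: -207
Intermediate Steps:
u = -1664 (u = Add(24, Mul(-8, Add(82, 129))) = Add(24, Mul(-8, 211)) = Add(24, -1688) = -1664)
Add(Mul(u, Pow(Add(-488, 462), -1)), -271) = Add(Mul(-1664, Pow(Add(-488, 462), -1)), -271) = Add(Mul(-1664, Pow(-26, -1)), -271) = Add(Mul(-1664, Rational(-1, 26)), -271) = Add(64, -271) = -207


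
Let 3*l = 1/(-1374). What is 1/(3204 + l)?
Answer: 4122/13206887 ≈ 0.00031211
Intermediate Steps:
l = -1/4122 (l = (1/3)/(-1374) = (1/3)*(-1/1374) = -1/4122 ≈ -0.00024260)
1/(3204 + l) = 1/(3204 - 1/4122) = 1/(13206887/4122) = 4122/13206887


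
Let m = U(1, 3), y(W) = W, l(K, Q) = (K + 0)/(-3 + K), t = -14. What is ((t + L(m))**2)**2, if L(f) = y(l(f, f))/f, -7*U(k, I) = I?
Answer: 13841287201/331776 ≈ 41719.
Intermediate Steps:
U(k, I) = -I/7
l(K, Q) = K/(-3 + K)
m = -3/7 (m = -1/7*3 = -3/7 ≈ -0.42857)
L(f) = 1/(-3 + f) (L(f) = (f/(-3 + f))/f = 1/(-3 + f))
((t + L(m))**2)**2 = ((-14 + 1/(-3 - 3/7))**2)**2 = ((-14 + 1/(-24/7))**2)**2 = ((-14 - 7/24)**2)**2 = ((-343/24)**2)**2 = (117649/576)**2 = 13841287201/331776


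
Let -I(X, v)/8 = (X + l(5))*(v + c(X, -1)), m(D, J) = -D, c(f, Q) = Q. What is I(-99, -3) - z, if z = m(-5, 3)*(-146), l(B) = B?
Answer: -2278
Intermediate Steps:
z = -730 (z = -1*(-5)*(-146) = 5*(-146) = -730)
I(X, v) = -8*(-1 + v)*(5 + X) (I(X, v) = -8*(X + 5)*(v - 1) = -8*(5 + X)*(-1 + v) = -8*(-1 + v)*(5 + X))
I(-99, -3) - z = (40 - 40*(-3) + 8*(-99) - 8*(-99)*(-3)) - 1*(-730) = (40 + 120 - 792 - 2376) + 730 = -3008 + 730 = -2278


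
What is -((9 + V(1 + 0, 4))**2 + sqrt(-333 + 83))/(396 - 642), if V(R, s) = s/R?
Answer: 169/246 + 5*I*sqrt(10)/246 ≈ 0.68699 + 0.064274*I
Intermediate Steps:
-((9 + V(1 + 0, 4))**2 + sqrt(-333 + 83))/(396 - 642) = -((9 + 4/(1 + 0))**2 + sqrt(-333 + 83))/(396 - 642) = -((9 + 4/1)**2 + sqrt(-250))/(-246) = -((9 + 4*1)**2 + 5*I*sqrt(10))*(-1)/246 = -((9 + 4)**2 + 5*I*sqrt(10))*(-1)/246 = -(13**2 + 5*I*sqrt(10))*(-1)/246 = -(169 + 5*I*sqrt(10))*(-1)/246 = -(-169/246 - 5*I*sqrt(10)/246) = 169/246 + 5*I*sqrt(10)/246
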